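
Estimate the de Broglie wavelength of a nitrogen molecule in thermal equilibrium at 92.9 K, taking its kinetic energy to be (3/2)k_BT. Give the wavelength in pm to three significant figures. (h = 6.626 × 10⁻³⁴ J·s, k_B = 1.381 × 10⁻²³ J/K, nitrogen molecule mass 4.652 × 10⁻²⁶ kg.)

KE = (3/2)k_BT = 1.5 × 1.381 × 10⁻²³ × 92.9 = 1.924 × 10⁻²¹ J.
p = √(2mKE) = √(2 × 4.652 × 10⁻²⁶ × 1.924 × 10⁻²¹) = 1.338 × 10⁻²³ kg·m/s.
λ = h/p = 4.95 × 10⁻¹¹ m = 49.5 pm.

λ = 49.5 pm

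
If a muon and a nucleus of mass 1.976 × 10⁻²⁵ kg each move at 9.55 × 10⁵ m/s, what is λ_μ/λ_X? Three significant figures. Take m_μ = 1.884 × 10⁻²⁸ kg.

At fixed v, p = mv so λ = h/(mv) ∝ 1/m.
λ_μ/λ_X = m_X/m_μ = 1.976 × 10⁻²⁵/1.884 × 10⁻²⁸ = 1050.

λ_μ/λ_X = 1050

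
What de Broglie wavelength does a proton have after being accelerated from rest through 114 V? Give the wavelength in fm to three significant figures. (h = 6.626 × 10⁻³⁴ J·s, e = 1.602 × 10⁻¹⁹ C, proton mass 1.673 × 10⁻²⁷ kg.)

λ = 2680 fm

KE = eV = 1.602 × 10⁻¹⁹ × 114.0 = 1.826 × 10⁻¹⁷ J.
p = √(2mKE) = √(2 × 1.673 × 10⁻²⁷ × 1.826 × 10⁻¹⁷) = 2.472 × 10⁻²² kg·m/s.
λ = h/p = 6.626 × 10⁻³⁴ / 2.472 × 10⁻²² = 2.68 × 10⁻¹² m = 2680 fm.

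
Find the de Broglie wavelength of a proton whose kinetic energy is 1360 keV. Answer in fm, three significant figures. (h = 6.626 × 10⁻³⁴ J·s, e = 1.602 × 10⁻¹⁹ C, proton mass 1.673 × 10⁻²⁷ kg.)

KE = 1360 keV = 2.179 × 10⁻¹³ J.
p = √(2mKE) = √(2 × 1.673 × 10⁻²⁷ × 2.179 × 10⁻¹³) = 2.700 × 10⁻²⁰ kg·m/s.
λ = h/p = 6.626 × 10⁻³⁴ / 2.700 × 10⁻²⁰ = 2.45 × 10⁻¹⁴ m = 24.5 fm.

λ = 24.5 fm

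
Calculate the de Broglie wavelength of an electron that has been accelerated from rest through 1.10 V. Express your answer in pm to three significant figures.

KE = eV = 1.602 × 10⁻¹⁹ × 1.100 = 1.762 × 10⁻¹⁹ J.
p = √(2mKE) = √(2 × 9.109 × 10⁻³¹ × 1.762 × 10⁻¹⁹) = 5.666 × 10⁻²⁵ kg·m/s.
λ = h/p = 6.626 × 10⁻³⁴ / 5.666 × 10⁻²⁵ = 1.17 × 10⁻⁹ m = 1170 pm.

λ = 1170 pm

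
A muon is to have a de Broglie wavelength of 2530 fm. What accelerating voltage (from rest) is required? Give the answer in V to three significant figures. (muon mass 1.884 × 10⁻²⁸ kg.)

V = 1140 V

p = h/λ = 6.626 × 10⁻³⁴ / 2.530 × 10⁻¹² = 2.619 × 10⁻²² kg·m/s.
KE = p²/(2m) = 1.820 × 10⁻¹⁶ J.
V = KE/e = 1.820 × 10⁻¹⁶ / (1.602 × 10⁻¹⁹) = 1140 V.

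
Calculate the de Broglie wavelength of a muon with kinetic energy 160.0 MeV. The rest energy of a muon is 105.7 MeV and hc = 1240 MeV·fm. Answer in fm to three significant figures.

Total energy E = KE + m₀c² = 160.0 + 105.7 = 265.7 MeV.
(pc)² = E² − (m₀c²)² = (265.7)² − (105.7)² = 5.942 × 10⁴ MeV², so pc = 243.8 MeV.
λ = hc/(pc) = 1240 MeV·fm / 243.8 MeV = 5.09 fm.

λ = 5.09 fm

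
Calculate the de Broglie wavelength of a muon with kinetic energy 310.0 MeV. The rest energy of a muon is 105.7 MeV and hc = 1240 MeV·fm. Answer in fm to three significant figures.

Total energy E = KE + m₀c² = 310.0 + 105.7 = 415.7 MeV.
(pc)² = E² − (m₀c²)² = (415.7)² − (105.7)² = 1.616 × 10⁵ MeV², so pc = 402.0 MeV.
λ = hc/(pc) = 1240 MeV·fm / 402.0 MeV = 3.08 fm.

λ = 3.08 fm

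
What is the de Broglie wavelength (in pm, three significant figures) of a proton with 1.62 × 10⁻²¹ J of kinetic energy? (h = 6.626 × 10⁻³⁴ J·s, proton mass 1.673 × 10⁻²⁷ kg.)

p = √(2mKE) = √(2 × 1.673 × 10⁻²⁷ × 1.620 × 10⁻²¹) = 2.328 × 10⁻²⁴ kg·m/s.
λ = h/p = 6.626 × 10⁻³⁴ / 2.328 × 10⁻²⁴ = 2.85 × 10⁻¹⁰ m = 285 pm.

λ = 285 pm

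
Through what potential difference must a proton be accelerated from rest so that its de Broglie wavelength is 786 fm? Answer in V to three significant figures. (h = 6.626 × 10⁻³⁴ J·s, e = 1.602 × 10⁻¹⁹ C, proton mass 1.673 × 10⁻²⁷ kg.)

p = h/λ = 6.626 × 10⁻³⁴ / 7.860 × 10⁻¹³ = 8.430 × 10⁻²² kg·m/s.
KE = p²/(2m) = 2.124 × 10⁻¹⁶ J.
V = KE/e = 2.124 × 10⁻¹⁶ / (1.602 × 10⁻¹⁹) = 1330 V.

V = 1330 V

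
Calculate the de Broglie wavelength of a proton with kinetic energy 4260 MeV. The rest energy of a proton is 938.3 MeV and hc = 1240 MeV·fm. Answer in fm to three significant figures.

λ = 0.243 fm

Total energy E = KE + m₀c² = 4260 + 938.3 = 5198.3 MeV.
(pc)² = E² − (m₀c²)² = (5198.3)² − (938.3)² = 2.614 × 10⁷ MeV², so pc = 5113 MeV.
λ = hc/(pc) = 1240 MeV·fm / 5113 MeV = 0.243 fm.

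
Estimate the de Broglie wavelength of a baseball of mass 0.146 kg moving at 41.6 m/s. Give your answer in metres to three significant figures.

p = mv = 0.146 × 41.6 = 6.074 kg·m/s.
λ = h/p = 6.626 × 10⁻³⁴ / 6.074 = 1.09 × 10⁻³⁴ m.

λ = 1.09 × 10⁻³⁴ m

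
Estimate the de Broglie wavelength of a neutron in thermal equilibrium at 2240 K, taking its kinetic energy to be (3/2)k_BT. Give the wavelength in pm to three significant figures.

KE = (3/2)k_BT = 1.5 × 1.381 × 10⁻²³ × 2240 = 4.640 × 10⁻²⁰ J.
p = √(2mKE) = √(2 × 1.675 × 10⁻²⁷ × 4.640 × 10⁻²⁰) = 1.247 × 10⁻²³ kg·m/s.
λ = h/p = 5.31 × 10⁻¹¹ m = 53.1 pm.

λ = 53.1 pm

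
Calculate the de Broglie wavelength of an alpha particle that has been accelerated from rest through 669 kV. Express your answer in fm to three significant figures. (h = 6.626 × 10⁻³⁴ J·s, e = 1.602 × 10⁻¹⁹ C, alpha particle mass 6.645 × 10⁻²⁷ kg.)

KE = 2eV = 2 × 1.602 × 10⁻¹⁹ × 6.690 × 10⁵ = 2.143 × 10⁻¹³ J.
p = √(2mKE) = √(2 × 6.645 × 10⁻²⁷ × 2.143 × 10⁻¹³) = 5.337 × 10⁻²⁰ kg·m/s.
λ = h/p = 6.626 × 10⁻³⁴ / 5.337 × 10⁻²⁰ = 1.24 × 10⁻¹⁴ m = 12.4 fm.

λ = 12.4 fm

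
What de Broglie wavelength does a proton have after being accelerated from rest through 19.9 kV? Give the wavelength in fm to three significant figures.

λ = 203 fm

KE = eV = 1.602 × 10⁻¹⁹ × 1.990 × 10⁴ = 3.188 × 10⁻¹⁵ J.
p = √(2mKE) = √(2 × 1.673 × 10⁻²⁷ × 3.188 × 10⁻¹⁵) = 3.266 × 10⁻²¹ kg·m/s.
λ = h/p = 6.626 × 10⁻³⁴ / 3.266 × 10⁻²¹ = 2.03 × 10⁻¹³ m = 203 fm.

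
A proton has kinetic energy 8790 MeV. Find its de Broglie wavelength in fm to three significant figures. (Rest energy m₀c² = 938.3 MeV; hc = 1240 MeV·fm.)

Total energy E = KE + m₀c² = 8790 + 938.3 = 9728.3 MeV.
(pc)² = E² − (m₀c²)² = (9728.3)² − (938.3)² = 9.376 × 10⁷ MeV², so pc = 9683 MeV.
λ = hc/(pc) = 1240 MeV·fm / 9683 MeV = 0.128 fm.

λ = 0.128 fm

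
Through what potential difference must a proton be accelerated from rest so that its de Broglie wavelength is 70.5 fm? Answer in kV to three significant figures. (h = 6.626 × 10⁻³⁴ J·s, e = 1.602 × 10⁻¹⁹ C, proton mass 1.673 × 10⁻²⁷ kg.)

p = h/λ = 6.626 × 10⁻³⁴ / 7.050 × 10⁻¹⁴ = 9.399 × 10⁻²¹ kg·m/s.
KE = p²/(2m) = 2.640 × 10⁻¹⁴ J.
V = KE/e = 2.640 × 10⁻¹⁴ / (1.602 × 10⁻¹⁹) = 165 kV.

V = 165 kV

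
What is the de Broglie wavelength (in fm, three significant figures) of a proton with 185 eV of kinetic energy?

KE = 185 eV = 2.964 × 10⁻¹⁷ J.
p = √(2mKE) = √(2 × 1.673 × 10⁻²⁷ × 2.964 × 10⁻¹⁷) = 3.149 × 10⁻²² kg·m/s.
λ = h/p = 6.626 × 10⁻³⁴ / 3.149 × 10⁻²² = 2.10 × 10⁻¹² m = 2100 fm.

λ = 2100 fm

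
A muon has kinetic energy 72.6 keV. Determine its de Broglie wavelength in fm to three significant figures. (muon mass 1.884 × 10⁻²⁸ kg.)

λ = 317 fm

KE = 72.6 keV = 1.163 × 10⁻¹⁴ J.
p = √(2mKE) = √(2 × 1.884 × 10⁻²⁸ × 1.163 × 10⁻¹⁴) = 2.093 × 10⁻²¹ kg·m/s.
λ = h/p = 6.626 × 10⁻³⁴ / 2.093 × 10⁻²¹ = 3.17 × 10⁻¹³ m = 317 fm.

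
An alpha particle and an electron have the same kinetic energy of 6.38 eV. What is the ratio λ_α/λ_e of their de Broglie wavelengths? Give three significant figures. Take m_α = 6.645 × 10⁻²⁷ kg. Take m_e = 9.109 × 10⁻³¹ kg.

At fixed KE, p = √(2mKE) so λ = h/p ∝ 1/√m.
λ_α/λ_e = √(m_e/m_α) = √(9.109 × 10⁻³¹/6.645 × 10⁻²⁷) = √(1.371 × 10⁻⁴) = 0.0117.

λ_α/λ_e = 0.0117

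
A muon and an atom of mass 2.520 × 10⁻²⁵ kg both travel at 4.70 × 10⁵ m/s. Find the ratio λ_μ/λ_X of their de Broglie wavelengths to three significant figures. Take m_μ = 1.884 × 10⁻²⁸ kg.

λ_μ/λ_X = 1340

At fixed v, p = mv so λ = h/(mv) ∝ 1/m.
λ_μ/λ_X = m_X/m_μ = 2.520 × 10⁻²⁵/1.884 × 10⁻²⁸ = 1340.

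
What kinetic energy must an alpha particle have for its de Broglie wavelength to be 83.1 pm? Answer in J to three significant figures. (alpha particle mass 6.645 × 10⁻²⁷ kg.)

p = h/λ = 6.626 × 10⁻³⁴ / 8.310 × 10⁻¹¹ = 7.974 × 10⁻²⁴ kg·m/s.
KE = p²/(2m) = (7.974 × 10⁻²⁴)² / (2 × 6.645 × 10⁻²⁷) = 4.784 × 10⁻²¹ J = 4.78 × 10⁻²¹ J.

KE = 4.78 × 10⁻²¹ J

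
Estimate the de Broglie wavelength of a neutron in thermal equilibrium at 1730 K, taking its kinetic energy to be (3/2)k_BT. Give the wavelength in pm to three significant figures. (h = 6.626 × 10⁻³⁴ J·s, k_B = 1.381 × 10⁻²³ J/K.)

λ = 60.5 pm

KE = (3/2)k_BT = 1.5 × 1.381 × 10⁻²³ × 1730 = 3.584 × 10⁻²⁰ J.
p = √(2mKE) = √(2 × 1.675 × 10⁻²⁷ × 3.584 × 10⁻²⁰) = 1.096 × 10⁻²³ kg·m/s.
λ = h/p = 6.05 × 10⁻¹¹ m = 60.5 pm.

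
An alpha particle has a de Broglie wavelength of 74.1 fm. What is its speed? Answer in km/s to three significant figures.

p = h/λ = 6.626 × 10⁻³⁴ / 7.410 × 10⁻¹⁴ = 8.942 × 10⁻²¹ kg·m/s.
v = p/m = 8.942 × 10⁻²¹ / 6.645 × 10⁻²⁷ = 1.35 × 10⁶ m/s = 1350 km/s.

v = 1350 km/s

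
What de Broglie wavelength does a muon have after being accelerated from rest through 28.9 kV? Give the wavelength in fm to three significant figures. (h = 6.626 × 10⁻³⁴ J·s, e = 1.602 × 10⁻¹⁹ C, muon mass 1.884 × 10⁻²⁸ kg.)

λ = 502 fm

KE = eV = 1.602 × 10⁻¹⁹ × 2.890 × 10⁴ = 4.630 × 10⁻¹⁵ J.
p = √(2mKE) = √(2 × 1.884 × 10⁻²⁸ × 4.630 × 10⁻¹⁵) = 1.321 × 10⁻²¹ kg·m/s.
λ = h/p = 6.626 × 10⁻³⁴ / 1.321 × 10⁻²¹ = 5.02 × 10⁻¹³ m = 502 fm.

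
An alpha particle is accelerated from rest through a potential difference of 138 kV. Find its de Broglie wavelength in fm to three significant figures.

λ = 27.3 fm

KE = 2eV = 2 × 1.602 × 10⁻¹⁹ × 1.380 × 10⁵ = 4.422 × 10⁻¹⁴ J.
p = √(2mKE) = √(2 × 6.645 × 10⁻²⁷ × 4.422 × 10⁻¹⁴) = 2.424 × 10⁻²⁰ kg·m/s.
λ = h/p = 6.626 × 10⁻³⁴ / 2.424 × 10⁻²⁰ = 2.73 × 10⁻¹⁴ m = 27.3 fm.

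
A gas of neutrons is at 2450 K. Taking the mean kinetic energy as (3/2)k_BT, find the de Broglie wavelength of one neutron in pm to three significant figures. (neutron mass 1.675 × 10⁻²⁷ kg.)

KE = (3/2)k_BT = 1.5 × 1.381 × 10⁻²³ × 2450 = 5.075 × 10⁻²⁰ J.
p = √(2mKE) = √(2 × 1.675 × 10⁻²⁷ × 5.075 × 10⁻²⁰) = 1.304 × 10⁻²³ kg·m/s.
λ = h/p = 5.08 × 10⁻¹¹ m = 50.8 pm.

λ = 50.8 pm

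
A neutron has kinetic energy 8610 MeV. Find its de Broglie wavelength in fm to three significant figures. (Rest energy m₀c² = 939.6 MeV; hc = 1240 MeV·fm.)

Total energy E = KE + m₀c² = 8610 + 939.6 = 9549.6 MeV.
(pc)² = E² − (m₀c²)² = (9549.6)² − (939.6)² = 9.031 × 10⁷ MeV², so pc = 9503 MeV.
λ = hc/(pc) = 1240 MeV·fm / 9503 MeV = 0.130 fm.

λ = 0.130 fm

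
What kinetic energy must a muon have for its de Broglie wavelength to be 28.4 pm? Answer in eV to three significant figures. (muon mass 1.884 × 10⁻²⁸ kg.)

p = h/λ = 6.626 × 10⁻³⁴ / 2.840 × 10⁻¹¹ = 2.333 × 10⁻²³ kg·m/s.
KE = p²/(2m) = (2.333 × 10⁻²³)² / (2 × 1.884 × 10⁻²⁸) = 1.445 × 10⁻¹⁸ J = 9.02 eV.

KE = 9.02 eV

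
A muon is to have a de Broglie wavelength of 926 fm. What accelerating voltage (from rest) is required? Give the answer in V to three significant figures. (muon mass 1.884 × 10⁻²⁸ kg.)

p = h/λ = 6.626 × 10⁻³⁴ / 9.260 × 10⁻¹³ = 7.156 × 10⁻²² kg·m/s.
KE = p²/(2m) = 1.359 × 10⁻¹⁵ J.
V = KE/e = 1.359 × 10⁻¹⁵ / (1.602 × 10⁻¹⁹) = 8480 V.

V = 8480 V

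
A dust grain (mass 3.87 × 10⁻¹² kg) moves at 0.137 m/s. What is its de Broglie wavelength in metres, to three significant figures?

p = mv = 3.87 × 10⁻¹² × 0.137 = 5.302 × 10⁻¹³ kg·m/s.
λ = h/p = 6.626 × 10⁻³⁴ / 5.302 × 10⁻¹³ = 1.25 × 10⁻²¹ m.

λ = 1.25 × 10⁻²¹ m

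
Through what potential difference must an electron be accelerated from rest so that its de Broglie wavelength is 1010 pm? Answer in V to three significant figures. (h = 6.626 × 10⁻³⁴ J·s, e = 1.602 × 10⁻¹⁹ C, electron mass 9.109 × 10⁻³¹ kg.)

V = 1.47 V

p = h/λ = 6.626 × 10⁻³⁴ / 1.010 × 10⁻⁹ = 6.560 × 10⁻²⁵ kg·m/s.
KE = p²/(2m) = 2.362 × 10⁻¹⁹ J.
V = KE/e = 2.362 × 10⁻¹⁹ / (1.602 × 10⁻¹⁹) = 1.47 V.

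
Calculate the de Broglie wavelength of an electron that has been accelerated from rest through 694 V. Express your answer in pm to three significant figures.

λ = 46.6 pm

KE = eV = 1.602 × 10⁻¹⁹ × 694.0 = 1.112 × 10⁻¹⁶ J.
p = √(2mKE) = √(2 × 9.109 × 10⁻³¹ × 1.112 × 10⁻¹⁶) = 1.423 × 10⁻²³ kg·m/s.
λ = h/p = 6.626 × 10⁻³⁴ / 1.423 × 10⁻²³ = 4.66 × 10⁻¹¹ m = 46.6 pm.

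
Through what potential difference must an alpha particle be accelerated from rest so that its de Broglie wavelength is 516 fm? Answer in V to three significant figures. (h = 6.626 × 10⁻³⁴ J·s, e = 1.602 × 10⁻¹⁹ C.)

V = 387 V

p = h/λ = 6.626 × 10⁻³⁴ / 5.160 × 10⁻¹³ = 1.284 × 10⁻²¹ kg·m/s.
KE = p²/(2m) = 1.241 × 10⁻¹⁶ J.
V = KE/2e = 1.241 × 10⁻¹⁶ / (2 × 1.602 × 10⁻¹⁹) = 387 V.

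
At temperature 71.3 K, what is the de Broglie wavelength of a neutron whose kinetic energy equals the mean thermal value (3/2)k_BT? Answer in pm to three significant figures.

KE = (3/2)k_BT = 1.5 × 1.381 × 10⁻²³ × 71.3 = 1.477 × 10⁻²¹ J.
p = √(2mKE) = √(2 × 1.675 × 10⁻²⁷ × 1.477 × 10⁻²¹) = 2.224 × 10⁻²⁴ kg·m/s.
λ = h/p = 2.98 × 10⁻¹⁰ m = 298 pm.

λ = 298 pm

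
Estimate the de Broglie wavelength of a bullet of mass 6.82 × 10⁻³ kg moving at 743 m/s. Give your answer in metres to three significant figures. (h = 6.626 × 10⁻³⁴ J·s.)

λ = 1.31 × 10⁻³⁴ m

p = mv = 6.82 × 10⁻³ × 743 = 5.067 kg·m/s.
λ = h/p = 6.626 × 10⁻³⁴ / 5.067 = 1.31 × 10⁻³⁴ m.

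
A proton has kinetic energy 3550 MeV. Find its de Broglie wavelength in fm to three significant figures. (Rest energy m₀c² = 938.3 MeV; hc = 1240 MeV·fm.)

λ = 0.283 fm

Total energy E = KE + m₀c² = 3550 + 938.3 = 4488.3 MeV.
(pc)² = E² − (m₀c²)² = (4488.3)² − (938.3)² = 1.926 × 10⁷ MeV², so pc = 4389 MeV.
λ = hc/(pc) = 1240 MeV·fm / 4389 MeV = 0.283 fm.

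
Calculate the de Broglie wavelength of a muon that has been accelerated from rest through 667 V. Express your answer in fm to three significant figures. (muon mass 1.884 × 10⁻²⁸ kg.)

λ = 3300 fm

KE = eV = 1.602 × 10⁻¹⁹ × 667.0 = 1.069 × 10⁻¹⁶ J.
p = √(2mKE) = √(2 × 1.884 × 10⁻²⁸ × 1.069 × 10⁻¹⁶) = 2.007 × 10⁻²² kg·m/s.
λ = h/p = 6.626 × 10⁻³⁴ / 2.007 × 10⁻²² = 3.30 × 10⁻¹² m = 3300 fm.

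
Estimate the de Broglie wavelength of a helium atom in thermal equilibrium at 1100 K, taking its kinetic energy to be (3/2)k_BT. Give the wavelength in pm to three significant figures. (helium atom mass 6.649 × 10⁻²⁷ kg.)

KE = (3/2)k_BT = 1.5 × 1.381 × 10⁻²³ × 1100 = 2.279 × 10⁻²⁰ J.
p = √(2mKE) = √(2 × 6.649 × 10⁻²⁷ × 2.279 × 10⁻²⁰) = 1.741 × 10⁻²³ kg·m/s.
λ = h/p = 3.81 × 10⁻¹¹ m = 38.1 pm.

λ = 38.1 pm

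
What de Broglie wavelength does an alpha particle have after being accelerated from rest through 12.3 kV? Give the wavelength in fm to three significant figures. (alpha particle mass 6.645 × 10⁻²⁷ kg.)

KE = 2eV = 2 × 1.602 × 10⁻¹⁹ × 1.230 × 10⁴ = 3.941 × 10⁻¹⁵ J.
p = √(2mKE) = √(2 × 6.645 × 10⁻²⁷ × 3.941 × 10⁻¹⁵) = 7.237 × 10⁻²¹ kg·m/s.
λ = h/p = 6.626 × 10⁻³⁴ / 7.237 × 10⁻²¹ = 9.16 × 10⁻¹⁴ m = 91.6 fm.

λ = 91.6 fm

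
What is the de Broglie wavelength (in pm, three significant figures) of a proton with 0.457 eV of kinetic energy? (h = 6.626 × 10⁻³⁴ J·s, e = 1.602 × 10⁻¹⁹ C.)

KE = 0.457 eV = 7.321 × 10⁻²⁰ J.
p = √(2mKE) = √(2 × 1.673 × 10⁻²⁷ × 7.321 × 10⁻²⁰) = 1.565 × 10⁻²³ kg·m/s.
λ = h/p = 6.626 × 10⁻³⁴ / 1.565 × 10⁻²³ = 4.23 × 10⁻¹¹ m = 42.3 pm.

λ = 42.3 pm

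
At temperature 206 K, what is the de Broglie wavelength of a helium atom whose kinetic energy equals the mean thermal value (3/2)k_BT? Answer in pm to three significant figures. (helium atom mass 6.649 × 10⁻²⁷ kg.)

λ = 88.0 pm

KE = (3/2)k_BT = 1.5 × 1.381 × 10⁻²³ × 206 = 4.267 × 10⁻²¹ J.
p = √(2mKE) = √(2 × 6.649 × 10⁻²⁷ × 4.267 × 10⁻²¹) = 7.533 × 10⁻²⁴ kg·m/s.
λ = h/p = 8.80 × 10⁻¹¹ m = 88.0 pm.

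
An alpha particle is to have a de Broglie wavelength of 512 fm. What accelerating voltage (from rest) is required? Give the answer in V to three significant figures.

V = 393 V

p = h/λ = 6.626 × 10⁻³⁴ / 5.120 × 10⁻¹³ = 1.294 × 10⁻²¹ kg·m/s.
KE = p²/(2m) = 1.260 × 10⁻¹⁶ J.
V = KE/2e = 1.260 × 10⁻¹⁶ / (2 × 1.602 × 10⁻¹⁹) = 393 V.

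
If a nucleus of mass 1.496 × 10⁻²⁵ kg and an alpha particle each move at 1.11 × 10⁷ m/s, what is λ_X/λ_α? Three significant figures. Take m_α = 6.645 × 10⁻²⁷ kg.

λ_X/λ_α = 0.0444

At fixed v, p = mv so λ = h/(mv) ∝ 1/m.
λ_X/λ_α = m_α/m_X = 6.645 × 10⁻²⁷/1.496 × 10⁻²⁵ = 0.0444.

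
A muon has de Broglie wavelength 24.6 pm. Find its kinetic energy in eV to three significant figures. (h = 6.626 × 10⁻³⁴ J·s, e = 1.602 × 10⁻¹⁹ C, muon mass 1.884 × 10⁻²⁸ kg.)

p = h/λ = 6.626 × 10⁻³⁴ / 2.460 × 10⁻¹¹ = 2.693 × 10⁻²³ kg·m/s.
KE = p²/(2m) = (2.693 × 10⁻²³)² / (2 × 1.884 × 10⁻²⁸) = 1.925 × 10⁻¹⁸ J = 12.0 eV.

KE = 12.0 eV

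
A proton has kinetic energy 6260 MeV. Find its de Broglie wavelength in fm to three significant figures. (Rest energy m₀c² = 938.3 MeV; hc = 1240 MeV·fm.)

λ = 0.174 fm

Total energy E = KE + m₀c² = 6260 + 938.3 = 7198.3 MeV.
(pc)² = E² − (m₀c²)² = (7198.3)² − (938.3)² = 5.094 × 10⁷ MeV², so pc = 7137 MeV.
λ = hc/(pc) = 1240 MeV·fm / 7137 MeV = 0.174 fm.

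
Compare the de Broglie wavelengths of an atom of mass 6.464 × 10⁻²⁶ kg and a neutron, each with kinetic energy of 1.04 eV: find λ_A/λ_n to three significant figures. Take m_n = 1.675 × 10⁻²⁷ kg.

λ_A/λ_n = 0.161

At fixed KE, p = √(2mKE) so λ = h/p ∝ 1/√m.
λ_A/λ_n = √(m_n/m_A) = √(1.675 × 10⁻²⁷/6.464 × 10⁻²⁶) = √(0.02591) = 0.161.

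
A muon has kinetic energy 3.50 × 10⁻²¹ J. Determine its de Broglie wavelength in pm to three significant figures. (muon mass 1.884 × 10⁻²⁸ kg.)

p = √(2mKE) = √(2 × 1.884 × 10⁻²⁸ × 3.500 × 10⁻²¹) = 1.148 × 10⁻²⁴ kg·m/s.
λ = h/p = 6.626 × 10⁻³⁴ / 1.148 × 10⁻²⁴ = 5.77 × 10⁻¹⁰ m = 577 pm.

λ = 577 pm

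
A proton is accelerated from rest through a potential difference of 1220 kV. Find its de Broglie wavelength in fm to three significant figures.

λ = 25.9 fm

KE = eV = 1.602 × 10⁻¹⁹ × 1.220 × 10⁶ = 1.954 × 10⁻¹³ J.
p = √(2mKE) = √(2 × 1.673 × 10⁻²⁷ × 1.954 × 10⁻¹³) = 2.557 × 10⁻²⁰ kg·m/s.
λ = h/p = 6.626 × 10⁻³⁴ / 2.557 × 10⁻²⁰ = 2.59 × 10⁻¹⁴ m = 25.9 fm.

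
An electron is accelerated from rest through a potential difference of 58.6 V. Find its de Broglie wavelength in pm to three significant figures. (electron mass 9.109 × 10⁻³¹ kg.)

KE = eV = 1.602 × 10⁻¹⁹ × 58.60 = 9.388 × 10⁻¹⁸ J.
p = √(2mKE) = √(2 × 9.109 × 10⁻³¹ × 9.388 × 10⁻¹⁸) = 4.136 × 10⁻²⁴ kg·m/s.
λ = h/p = 6.626 × 10⁻³⁴ / 4.136 × 10⁻²⁴ = 1.60 × 10⁻¹⁰ m = 160 pm.

λ = 160 pm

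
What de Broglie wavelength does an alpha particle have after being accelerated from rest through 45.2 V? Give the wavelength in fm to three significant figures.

KE = 2eV = 2 × 1.602 × 10⁻¹⁹ × 45.20 = 1.448 × 10⁻¹⁷ J.
p = √(2mKE) = √(2 × 6.645 × 10⁻²⁷ × 1.448 × 10⁻¹⁷) = 4.387 × 10⁻²² kg·m/s.
λ = h/p = 6.626 × 10⁻³⁴ / 4.387 × 10⁻²² = 1.51 × 10⁻¹² m = 1510 fm.

λ = 1510 fm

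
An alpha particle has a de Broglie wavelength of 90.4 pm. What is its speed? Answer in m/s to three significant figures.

p = h/λ = 6.626 × 10⁻³⁴ / 9.040 × 10⁻¹¹ = 7.330 × 10⁻²⁴ kg·m/s.
v = p/m = 7.330 × 10⁻²⁴ / 6.645 × 10⁻²⁷ = 1.10 × 10³ m/s = 1100 m/s.

v = 1100 m/s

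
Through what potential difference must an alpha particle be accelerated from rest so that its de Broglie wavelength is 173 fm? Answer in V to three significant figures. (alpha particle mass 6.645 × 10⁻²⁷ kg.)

p = h/λ = 6.626 × 10⁻³⁴ / 1.730 × 10⁻¹³ = 3.830 × 10⁻²¹ kg·m/s.
KE = p²/(2m) = 1.104 × 10⁻¹⁵ J.
V = KE/2e = 1.104 × 10⁻¹⁵ / (2 × 1.602 × 10⁻¹⁹) = 3450 V.

V = 3450 V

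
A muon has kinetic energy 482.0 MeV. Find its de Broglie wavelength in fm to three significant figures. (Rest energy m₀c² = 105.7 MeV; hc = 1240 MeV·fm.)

Total energy E = KE + m₀c² = 482.0 + 105.7 = 587.7 MeV.
(pc)² = E² − (m₀c²)² = (587.7)² − (105.7)² = 3.342 × 10⁵ MeV², so pc = 578.1 MeV.
λ = hc/(pc) = 1240 MeV·fm / 578.1 MeV = 2.14 fm.

λ = 2.14 fm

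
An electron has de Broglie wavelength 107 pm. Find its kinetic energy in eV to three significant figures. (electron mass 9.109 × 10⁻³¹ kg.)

KE = 131 eV

p = h/λ = 6.626 × 10⁻³⁴ / 1.070 × 10⁻¹⁰ = 6.193 × 10⁻²⁴ kg·m/s.
KE = p²/(2m) = (6.193 × 10⁻²⁴)² / (2 × 9.109 × 10⁻³¹) = 2.105 × 10⁻¹⁷ J = 131 eV.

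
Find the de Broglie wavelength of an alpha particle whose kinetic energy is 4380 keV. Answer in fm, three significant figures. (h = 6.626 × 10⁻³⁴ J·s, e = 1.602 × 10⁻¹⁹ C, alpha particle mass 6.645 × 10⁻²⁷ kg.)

λ = 6.86 fm

KE = 4380 keV = 7.017 × 10⁻¹³ J.
p = √(2mKE) = √(2 × 6.645 × 10⁻²⁷ × 7.017 × 10⁻¹³) = 9.657 × 10⁻²⁰ kg·m/s.
λ = h/p = 6.626 × 10⁻³⁴ / 9.657 × 10⁻²⁰ = 6.86 × 10⁻¹⁵ m = 6.86 fm.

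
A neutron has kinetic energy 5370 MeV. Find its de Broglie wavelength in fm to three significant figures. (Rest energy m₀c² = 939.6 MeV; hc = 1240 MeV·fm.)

Total energy E = KE + m₀c² = 5370 + 939.6 = 6309.6 MeV.
(pc)² = E² − (m₀c²)² = (6309.6)² − (939.6)² = 3.893 × 10⁷ MeV², so pc = 6239 MeV.
λ = hc/(pc) = 1240 MeV·fm / 6239 MeV = 0.199 fm.

λ = 0.199 fm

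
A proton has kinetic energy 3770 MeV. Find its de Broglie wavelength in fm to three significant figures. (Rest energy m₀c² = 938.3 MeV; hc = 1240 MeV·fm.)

Total energy E = KE + m₀c² = 3770 + 938.3 = 4708.3 MeV.
(pc)² = E² − (m₀c²)² = (4708.3)² − (938.3)² = 2.129 × 10⁷ MeV², so pc = 4614 MeV.
λ = hc/(pc) = 1240 MeV·fm / 4614 MeV = 0.269 fm.

λ = 0.269 fm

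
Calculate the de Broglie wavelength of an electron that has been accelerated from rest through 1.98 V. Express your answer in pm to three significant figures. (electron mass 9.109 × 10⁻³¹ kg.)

λ = 872 pm

KE = eV = 1.602 × 10⁻¹⁹ × 1.980 = 3.172 × 10⁻¹⁹ J.
p = √(2mKE) = √(2 × 9.109 × 10⁻³¹ × 3.172 × 10⁻¹⁹) = 7.602 × 10⁻²⁵ kg·m/s.
λ = h/p = 6.626 × 10⁻³⁴ / 7.602 × 10⁻²⁵ = 8.72 × 10⁻¹⁰ m = 872 pm.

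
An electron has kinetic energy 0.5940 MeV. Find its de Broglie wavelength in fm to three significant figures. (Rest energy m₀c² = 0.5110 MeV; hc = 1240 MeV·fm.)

Total energy E = KE + m₀c² = 0.5940 + 0.5110 = 1.1050 MeV.
(pc)² = E² − (m₀c²)² = (1.1050)² − (0.5110)² = 0.9599 MeV², so pc = 0.9797 MeV.
λ = hc/(pc) = 1240 MeV·fm / 0.9797 MeV = 1270 fm.

λ = 1270 fm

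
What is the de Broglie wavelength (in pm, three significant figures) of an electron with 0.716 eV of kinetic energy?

KE = 0.716 eV = 1.147 × 10⁻¹⁹ J.
p = √(2mKE) = √(2 × 9.109 × 10⁻³¹ × 1.147 × 10⁻¹⁹) = 4.571 × 10⁻²⁵ kg·m/s.
λ = h/p = 6.626 × 10⁻³⁴ / 4.571 × 10⁻²⁵ = 1.45 × 10⁻⁹ m = 1450 pm.

λ = 1450 pm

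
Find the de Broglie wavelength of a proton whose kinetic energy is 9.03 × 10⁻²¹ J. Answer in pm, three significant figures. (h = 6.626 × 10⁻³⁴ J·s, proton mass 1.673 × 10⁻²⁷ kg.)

p = √(2mKE) = √(2 × 1.673 × 10⁻²⁷ × 9.030 × 10⁻²¹) = 5.497 × 10⁻²⁴ kg·m/s.
λ = h/p = 6.626 × 10⁻³⁴ / 5.497 × 10⁻²⁴ = 1.21 × 10⁻¹⁰ m = 121 pm.

λ = 121 pm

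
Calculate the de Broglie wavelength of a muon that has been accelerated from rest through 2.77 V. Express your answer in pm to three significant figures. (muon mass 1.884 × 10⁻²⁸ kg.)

λ = 51.2 pm

KE = eV = 1.602 × 10⁻¹⁹ × 2.770 = 4.438 × 10⁻¹⁹ J.
p = √(2mKE) = √(2 × 1.884 × 10⁻²⁸ × 4.438 × 10⁻¹⁹) = 1.293 × 10⁻²³ kg·m/s.
λ = h/p = 6.626 × 10⁻³⁴ / 1.293 × 10⁻²³ = 5.12 × 10⁻¹¹ m = 51.2 pm.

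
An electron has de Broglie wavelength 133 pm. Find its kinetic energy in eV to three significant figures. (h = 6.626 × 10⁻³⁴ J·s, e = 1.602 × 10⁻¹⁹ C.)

KE = 85.0 eV

p = h/λ = 6.626 × 10⁻³⁴ / 1.330 × 10⁻¹⁰ = 4.982 × 10⁻²⁴ kg·m/s.
KE = p²/(2m) = (4.982 × 10⁻²⁴)² / (2 × 9.109 × 10⁻³¹) = 1.362 × 10⁻¹⁷ J = 85.0 eV.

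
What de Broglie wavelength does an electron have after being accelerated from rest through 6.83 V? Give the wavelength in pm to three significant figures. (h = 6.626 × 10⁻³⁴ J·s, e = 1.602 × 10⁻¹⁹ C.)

λ = 469 pm

KE = eV = 1.602 × 10⁻¹⁹ × 6.830 = 1.094 × 10⁻¹⁸ J.
p = √(2mKE) = √(2 × 9.109 × 10⁻³¹ × 1.094 × 10⁻¹⁸) = 1.412 × 10⁻²⁴ kg·m/s.
λ = h/p = 6.626 × 10⁻³⁴ / 1.412 × 10⁻²⁴ = 4.69 × 10⁻¹⁰ m = 469 pm.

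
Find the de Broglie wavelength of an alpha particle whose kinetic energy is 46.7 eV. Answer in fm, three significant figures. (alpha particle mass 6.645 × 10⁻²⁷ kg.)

λ = 2100 fm

KE = 46.7 eV = 7.481 × 10⁻¹⁸ J.
p = √(2mKE) = √(2 × 6.645 × 10⁻²⁷ × 7.481 × 10⁻¹⁸) = 3.153 × 10⁻²² kg·m/s.
λ = h/p = 6.626 × 10⁻³⁴ / 3.153 × 10⁻²² = 2.10 × 10⁻¹² m = 2100 fm.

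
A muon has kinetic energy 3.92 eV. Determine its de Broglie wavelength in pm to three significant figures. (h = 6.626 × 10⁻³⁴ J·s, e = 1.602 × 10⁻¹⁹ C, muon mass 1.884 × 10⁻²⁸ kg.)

KE = 3.92 eV = 6.280 × 10⁻¹⁹ J.
p = √(2mKE) = √(2 × 1.884 × 10⁻²⁸ × 6.280 × 10⁻¹⁹) = 1.538 × 10⁻²³ kg·m/s.
λ = h/p = 6.626 × 10⁻³⁴ / 1.538 × 10⁻²³ = 4.31 × 10⁻¹¹ m = 43.1 pm.

λ = 43.1 pm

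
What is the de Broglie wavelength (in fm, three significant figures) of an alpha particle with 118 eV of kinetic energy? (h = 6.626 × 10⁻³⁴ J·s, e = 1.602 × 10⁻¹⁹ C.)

KE = 118 eV = 1.890 × 10⁻¹⁷ J.
p = √(2mKE) = √(2 × 6.645 × 10⁻²⁷ × 1.890 × 10⁻¹⁷) = 5.012 × 10⁻²² kg·m/s.
λ = h/p = 6.626 × 10⁻³⁴ / 5.012 × 10⁻²² = 1.32 × 10⁻¹² m = 1320 fm.

λ = 1320 fm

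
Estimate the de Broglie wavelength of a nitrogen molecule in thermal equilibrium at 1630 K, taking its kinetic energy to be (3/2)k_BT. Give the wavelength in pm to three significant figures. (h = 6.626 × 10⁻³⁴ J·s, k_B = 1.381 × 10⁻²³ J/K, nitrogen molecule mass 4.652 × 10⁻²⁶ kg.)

KE = (3/2)k_BT = 1.5 × 1.381 × 10⁻²³ × 1630 = 3.377 × 10⁻²⁰ J.
p = √(2mKE) = √(2 × 4.652 × 10⁻²⁶ × 3.377 × 10⁻²⁰) = 5.605 × 10⁻²³ kg·m/s.
λ = h/p = 1.18 × 10⁻¹¹ m = 11.8 pm.

λ = 11.8 pm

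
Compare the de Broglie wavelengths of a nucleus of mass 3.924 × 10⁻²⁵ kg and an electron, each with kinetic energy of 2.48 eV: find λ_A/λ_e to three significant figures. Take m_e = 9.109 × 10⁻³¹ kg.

λ_A/λ_e = 1.52 × 10⁻³

At fixed KE, p = √(2mKE) so λ = h/p ∝ 1/√m.
λ_A/λ_e = √(m_e/m_A) = √(9.109 × 10⁻³¹/3.924 × 10⁻²⁵) = √(2.321 × 10⁻⁶) = 1.52 × 10⁻³.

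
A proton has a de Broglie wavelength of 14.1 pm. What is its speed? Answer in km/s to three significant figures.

v = 28.1 km/s

p = h/λ = 6.626 × 10⁻³⁴ / 1.410 × 10⁻¹¹ = 4.699 × 10⁻²³ kg·m/s.
v = p/m = 4.699 × 10⁻²³ / 1.673 × 10⁻²⁷ = 2.81 × 10⁴ m/s = 28.1 km/s.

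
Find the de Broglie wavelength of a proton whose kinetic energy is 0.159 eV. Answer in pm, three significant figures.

λ = 71.8 pm

KE = 0.159 eV = 2.547 × 10⁻²⁰ J.
p = √(2mKE) = √(2 × 1.673 × 10⁻²⁷ × 2.547 × 10⁻²⁰) = 9.232 × 10⁻²⁴ kg·m/s.
λ = h/p = 6.626 × 10⁻³⁴ / 9.232 × 10⁻²⁴ = 7.18 × 10⁻¹¹ m = 71.8 pm.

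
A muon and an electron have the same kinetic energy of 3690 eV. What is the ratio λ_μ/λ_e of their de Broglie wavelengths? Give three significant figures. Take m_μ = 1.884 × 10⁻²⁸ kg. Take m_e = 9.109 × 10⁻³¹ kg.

At fixed KE, p = √(2mKE) so λ = h/p ∝ 1/√m.
λ_μ/λ_e = √(m_e/m_μ) = √(9.109 × 10⁻³¹/1.884 × 10⁻²⁸) = √(4.835 × 10⁻³) = 0.0695.

λ_μ/λ_e = 0.0695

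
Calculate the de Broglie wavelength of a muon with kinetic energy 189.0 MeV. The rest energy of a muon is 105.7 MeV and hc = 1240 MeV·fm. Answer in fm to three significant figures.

λ = 4.51 fm

Total energy E = KE + m₀c² = 189.0 + 105.7 = 294.7 MeV.
(pc)² = E² − (m₀c²)² = (294.7)² − (105.7)² = 7.568 × 10⁴ MeV², so pc = 275.1 MeV.
λ = hc/(pc) = 1240 MeV·fm / 275.1 MeV = 4.51 fm.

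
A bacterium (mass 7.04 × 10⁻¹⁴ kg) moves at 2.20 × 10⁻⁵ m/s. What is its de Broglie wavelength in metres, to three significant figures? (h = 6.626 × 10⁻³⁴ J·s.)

p = mv = 7.04 × 10⁻¹⁴ × 2.20 × 10⁻⁵ = 1.549 × 10⁻¹⁸ kg·m/s.
λ = h/p = 6.626 × 10⁻³⁴ / 1.549 × 10⁻¹⁸ = 4.28 × 10⁻¹⁶ m.

λ = 4.28 × 10⁻¹⁶ m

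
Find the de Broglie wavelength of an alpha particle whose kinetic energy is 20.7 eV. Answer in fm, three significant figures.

λ = 3160 fm

KE = 20.7 eV = 3.316 × 10⁻¹⁸ J.
p = √(2mKE) = √(2 × 6.645 × 10⁻²⁷ × 3.316 × 10⁻¹⁸) = 2.099 × 10⁻²² kg·m/s.
λ = h/p = 6.626 × 10⁻³⁴ / 2.099 × 10⁻²² = 3.16 × 10⁻¹² m = 3160 fm.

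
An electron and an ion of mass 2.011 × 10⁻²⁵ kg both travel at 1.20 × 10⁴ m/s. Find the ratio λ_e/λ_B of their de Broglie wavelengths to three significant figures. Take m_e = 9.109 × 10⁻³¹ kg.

λ_e/λ_B = 2.21 × 10⁵

At fixed v, p = mv so λ = h/(mv) ∝ 1/m.
λ_e/λ_B = m_B/m_e = 2.011 × 10⁻²⁵/9.109 × 10⁻³¹ = 2.21 × 10⁵.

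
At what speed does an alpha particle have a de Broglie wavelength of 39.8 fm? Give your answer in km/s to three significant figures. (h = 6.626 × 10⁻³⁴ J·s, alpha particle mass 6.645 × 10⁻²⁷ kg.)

p = h/λ = 6.626 × 10⁻³⁴ / 3.980 × 10⁻¹⁴ = 1.665 × 10⁻²⁰ kg·m/s.
v = p/m = 1.665 × 10⁻²⁰ / 6.645 × 10⁻²⁷ = 2.51 × 10⁶ m/s = 2510 km/s.

v = 2510 km/s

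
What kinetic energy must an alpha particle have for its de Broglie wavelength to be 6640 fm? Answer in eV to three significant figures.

p = h/λ = 6.626 × 10⁻³⁴ / 6.640 × 10⁻¹² = 9.979 × 10⁻²³ kg·m/s.
KE = p²/(2m) = (9.979 × 10⁻²³)² / (2 × 6.645 × 10⁻²⁷) = 7.493 × 10⁻¹⁹ J = 4.68 eV.

KE = 4.68 eV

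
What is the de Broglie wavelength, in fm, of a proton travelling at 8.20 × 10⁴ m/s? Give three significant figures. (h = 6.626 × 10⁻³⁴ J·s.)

λ = 4830 fm

p = mv = 1.673 × 10⁻²⁷ × 8.20 × 10⁴ = 1.372 × 10⁻²² kg·m/s.
λ = h/p = 6.626 × 10⁻³⁴ / 1.372 × 10⁻²² = 4.83 × 10⁻¹² m = 4830 fm.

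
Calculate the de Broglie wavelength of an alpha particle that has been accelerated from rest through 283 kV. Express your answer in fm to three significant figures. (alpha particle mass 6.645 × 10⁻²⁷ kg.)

KE = 2eV = 2 × 1.602 × 10⁻¹⁹ × 2.830 × 10⁵ = 9.067 × 10⁻¹⁴ J.
p = √(2mKE) = √(2 × 6.645 × 10⁻²⁷ × 9.067 × 10⁻¹⁴) = 3.471 × 10⁻²⁰ kg·m/s.
λ = h/p = 6.626 × 10⁻³⁴ / 3.471 × 10⁻²⁰ = 1.91 × 10⁻¹⁴ m = 19.1 fm.

λ = 19.1 fm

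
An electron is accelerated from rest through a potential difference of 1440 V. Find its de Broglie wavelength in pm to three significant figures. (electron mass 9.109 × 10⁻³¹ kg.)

KE = eV = 1.602 × 10⁻¹⁹ × 1440 = 2.307 × 10⁻¹⁶ J.
p = √(2mKE) = √(2 × 9.109 × 10⁻³¹ × 2.307 × 10⁻¹⁶) = 2.050 × 10⁻²³ kg·m/s.
λ = h/p = 6.626 × 10⁻³⁴ / 2.050 × 10⁻²³ = 3.23 × 10⁻¹¹ m = 32.3 pm.

λ = 32.3 pm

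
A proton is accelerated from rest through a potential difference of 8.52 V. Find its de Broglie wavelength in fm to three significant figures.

λ = 9800 fm

KE = eV = 1.602 × 10⁻¹⁹ × 8.520 = 1.365 × 10⁻¹⁸ J.
p = √(2mKE) = √(2 × 1.673 × 10⁻²⁷ × 1.365 × 10⁻¹⁸) = 6.758 × 10⁻²³ kg·m/s.
λ = h/p = 6.626 × 10⁻³⁴ / 6.758 × 10⁻²³ = 9.80 × 10⁻¹² m = 9800 fm.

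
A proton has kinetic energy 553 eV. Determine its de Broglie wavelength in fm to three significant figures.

KE = 553 eV = 8.859 × 10⁻¹⁷ J.
p = √(2mKE) = √(2 × 1.673 × 10⁻²⁷ × 8.859 × 10⁻¹⁷) = 5.444 × 10⁻²² kg·m/s.
λ = h/p = 6.626 × 10⁻³⁴ / 5.444 × 10⁻²² = 1.22 × 10⁻¹² m = 1220 fm.

λ = 1220 fm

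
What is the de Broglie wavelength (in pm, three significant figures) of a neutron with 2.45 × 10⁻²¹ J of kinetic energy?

p = √(2mKE) = √(2 × 1.675 × 10⁻²⁷ × 2.450 × 10⁻²¹) = 2.865 × 10⁻²⁴ kg·m/s.
λ = h/p = 6.626 × 10⁻³⁴ / 2.865 × 10⁻²⁴ = 2.31 × 10⁻¹⁰ m = 231 pm.

λ = 231 pm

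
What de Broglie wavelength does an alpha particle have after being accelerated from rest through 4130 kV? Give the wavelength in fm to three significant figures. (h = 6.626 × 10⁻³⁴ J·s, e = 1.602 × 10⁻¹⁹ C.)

λ = 5.00 fm

KE = 2eV = 2 × 1.602 × 10⁻¹⁹ × 4.130 × 10⁶ = 1.323 × 10⁻¹² J.
p = √(2mKE) = √(2 × 6.645 × 10⁻²⁷ × 1.323 × 10⁻¹²) = 1.326 × 10⁻¹⁹ kg·m/s.
λ = h/p = 6.626 × 10⁻³⁴ / 1.326 × 10⁻¹⁹ = 5.00 × 10⁻¹⁵ m = 5.00 fm.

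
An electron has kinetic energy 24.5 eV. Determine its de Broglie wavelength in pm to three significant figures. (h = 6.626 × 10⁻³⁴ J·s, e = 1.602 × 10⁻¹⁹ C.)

KE = 24.5 eV = 3.925 × 10⁻¹⁸ J.
p = √(2mKE) = √(2 × 9.109 × 10⁻³¹ × 3.925 × 10⁻¹⁸) = 2.674 × 10⁻²⁴ kg·m/s.
λ = h/p = 6.626 × 10⁻³⁴ / 2.674 × 10⁻²⁴ = 2.48 × 10⁻¹⁰ m = 248 pm.

λ = 248 pm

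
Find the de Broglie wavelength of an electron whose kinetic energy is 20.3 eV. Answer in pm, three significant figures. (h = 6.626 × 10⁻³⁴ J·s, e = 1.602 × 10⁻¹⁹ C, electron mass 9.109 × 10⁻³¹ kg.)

KE = 20.3 eV = 3.252 × 10⁻¹⁸ J.
p = √(2mKE) = √(2 × 9.109 × 10⁻³¹ × 3.252 × 10⁻¹⁸) = 2.434 × 10⁻²⁴ kg·m/s.
λ = h/p = 6.626 × 10⁻³⁴ / 2.434 × 10⁻²⁴ = 2.72 × 10⁻¹⁰ m = 272 pm.

λ = 272 pm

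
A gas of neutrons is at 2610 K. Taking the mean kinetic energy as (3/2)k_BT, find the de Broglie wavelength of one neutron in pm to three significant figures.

KE = (3/2)k_BT = 1.5 × 1.381 × 10⁻²³ × 2610 = 5.407 × 10⁻²⁰ J.
p = √(2mKE) = √(2 × 1.675 × 10⁻²⁷ × 5.407 × 10⁻²⁰) = 1.346 × 10⁻²³ kg·m/s.
λ = h/p = 4.92 × 10⁻¹¹ m = 49.2 pm.

λ = 49.2 pm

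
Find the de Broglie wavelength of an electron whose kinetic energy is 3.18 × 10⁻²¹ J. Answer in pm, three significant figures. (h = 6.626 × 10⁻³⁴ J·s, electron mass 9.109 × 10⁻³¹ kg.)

p = √(2mKE) = √(2 × 9.109 × 10⁻³¹ × 3.180 × 10⁻²¹) = 7.611 × 10⁻²⁶ kg·m/s.
λ = h/p = 6.626 × 10⁻³⁴ / 7.611 × 10⁻²⁶ = 8.71 × 10⁻⁹ m = 8710 pm.

λ = 8710 pm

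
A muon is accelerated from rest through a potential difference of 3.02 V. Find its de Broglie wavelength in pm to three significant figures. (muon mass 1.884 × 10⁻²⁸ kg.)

KE = eV = 1.602 × 10⁻¹⁹ × 3.020 = 4.838 × 10⁻¹⁹ J.
p = √(2mKE) = √(2 × 1.884 × 10⁻²⁸ × 4.838 × 10⁻¹⁹) = 1.350 × 10⁻²³ kg·m/s.
λ = h/p = 6.626 × 10⁻³⁴ / 1.350 × 10⁻²³ = 4.91 × 10⁻¹¹ m = 49.1 pm.

λ = 49.1 pm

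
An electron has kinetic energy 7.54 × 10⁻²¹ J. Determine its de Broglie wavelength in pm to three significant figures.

λ = 5650 pm

p = √(2mKE) = √(2 × 9.109 × 10⁻³¹ × 7.540 × 10⁻²¹) = 1.172 × 10⁻²⁵ kg·m/s.
λ = h/p = 6.626 × 10⁻³⁴ / 1.172 × 10⁻²⁵ = 5.65 × 10⁻⁹ m = 5650 pm.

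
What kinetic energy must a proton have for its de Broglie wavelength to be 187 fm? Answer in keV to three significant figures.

p = h/λ = 6.626 × 10⁻³⁴ / 1.870 × 10⁻¹³ = 3.543 × 10⁻²¹ kg·m/s.
KE = p²/(2m) = (3.543 × 10⁻²¹)² / (2 × 1.673 × 10⁻²⁷) = 3.752 × 10⁻¹⁵ J = 23.4 keV.

KE = 23.4 keV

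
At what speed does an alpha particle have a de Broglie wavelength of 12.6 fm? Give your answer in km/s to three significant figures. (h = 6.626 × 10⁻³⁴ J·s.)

v = 7910 km/s

p = h/λ = 6.626 × 10⁻³⁴ / 1.260 × 10⁻¹⁴ = 5.259 × 10⁻²⁰ kg·m/s.
v = p/m = 5.259 × 10⁻²⁰ / 6.645 × 10⁻²⁷ = 7.91 × 10⁶ m/s = 7910 km/s.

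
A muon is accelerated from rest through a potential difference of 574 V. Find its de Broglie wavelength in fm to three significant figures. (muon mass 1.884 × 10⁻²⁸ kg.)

KE = eV = 1.602 × 10⁻¹⁹ × 574.0 = 9.195 × 10⁻¹⁷ J.
p = √(2mKE) = √(2 × 1.884 × 10⁻²⁸ × 9.195 × 10⁻¹⁷) = 1.861 × 10⁻²² kg·m/s.
λ = h/p = 6.626 × 10⁻³⁴ / 1.861 × 10⁻²² = 3.56 × 10⁻¹² m = 3560 fm.

λ = 3560 fm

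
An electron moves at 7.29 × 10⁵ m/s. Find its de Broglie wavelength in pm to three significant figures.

p = mv = 9.109 × 10⁻³¹ × 7.29 × 10⁵ = 6.640 × 10⁻²⁵ kg·m/s.
λ = h/p = 6.626 × 10⁻³⁴ / 6.640 × 10⁻²⁵ = 9.98 × 10⁻¹⁰ m = 998 pm.

λ = 998 pm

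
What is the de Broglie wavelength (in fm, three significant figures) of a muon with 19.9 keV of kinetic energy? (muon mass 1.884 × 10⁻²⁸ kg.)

KE = 19.9 keV = 3.188 × 10⁻¹⁵ J.
p = √(2mKE) = √(2 × 1.884 × 10⁻²⁸ × 3.188 × 10⁻¹⁵) = 1.096 × 10⁻²¹ kg·m/s.
λ = h/p = 6.626 × 10⁻³⁴ / 1.096 × 10⁻²¹ = 6.05 × 10⁻¹³ m = 605 fm.

λ = 605 fm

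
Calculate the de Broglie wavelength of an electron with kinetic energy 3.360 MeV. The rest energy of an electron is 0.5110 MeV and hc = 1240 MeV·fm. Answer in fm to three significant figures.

Total energy E = KE + m₀c² = 3.360 + 0.5110 = 3.8710 MeV.
(pc)² = E² − (m₀c²)² = (3.8710)² − (0.5110)² = 14.72 MeV², so pc = 3.837 MeV.
λ = hc/(pc) = 1240 MeV·fm / 3.837 MeV = 323 fm.

λ = 323 fm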